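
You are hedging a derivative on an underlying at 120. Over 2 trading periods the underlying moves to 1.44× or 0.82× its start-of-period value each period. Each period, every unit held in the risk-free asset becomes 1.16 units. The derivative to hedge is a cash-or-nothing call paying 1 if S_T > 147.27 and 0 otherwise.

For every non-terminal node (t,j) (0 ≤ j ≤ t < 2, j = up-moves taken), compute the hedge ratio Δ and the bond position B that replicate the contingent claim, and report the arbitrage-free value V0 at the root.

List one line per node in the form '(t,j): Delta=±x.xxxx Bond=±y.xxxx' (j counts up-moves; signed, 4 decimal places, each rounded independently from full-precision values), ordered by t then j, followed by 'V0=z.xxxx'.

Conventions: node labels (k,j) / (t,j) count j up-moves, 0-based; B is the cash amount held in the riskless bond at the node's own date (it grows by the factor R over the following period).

(0,0): Delta=0.0064 Bond=-0.5390
(1,0): Delta=0.0000 Bond=0.0000
(1,1): Delta=0.0093 Bond=-1.1402
V0=0.2235

Since d<R<u, set p* = (R−d)/(u−d) = 0.5484; price each node as the discounted p*-expectation of its children.
Expiry values: V(2,0)=0.0000, V(2,1)=0.0000, V(2,2)=1.0000
(1,0): S=98.4000. Δ = (V_up−V_dn)/(S_up−S_dn) = (0.0000−0.0000)/(141.6960−80.6880) = 0.0000. V = [p*·0.0000 + (1−p*)·0.0000]/1.16 = 0.0000. B = V − Δ·S = 0.0000.
(1,1): S=172.8000. Δ = (V_up−V_dn)/(S_up−S_dn) = (1.0000−0.0000)/(248.8320−141.6960) = 0.0093. V = [p*·1.0000 + (1−p*)·0.0000]/1.16 = 0.4727. B = V − Δ·S = -1.1402.
(0,0): S=120.0000. Δ = (V_up−V_dn)/(S_up−S_dn) = (0.4727−0.0000)/(172.8000−98.4000) = 0.0064. V = [p*·0.4727 + (1−p*)·0.0000]/1.16 = 0.2235. B = V − Δ·S = -0.5390.
Verification: the root portfolio costs Δ(0,0)·S0 + B(0,0) = 0.2235, matching V0.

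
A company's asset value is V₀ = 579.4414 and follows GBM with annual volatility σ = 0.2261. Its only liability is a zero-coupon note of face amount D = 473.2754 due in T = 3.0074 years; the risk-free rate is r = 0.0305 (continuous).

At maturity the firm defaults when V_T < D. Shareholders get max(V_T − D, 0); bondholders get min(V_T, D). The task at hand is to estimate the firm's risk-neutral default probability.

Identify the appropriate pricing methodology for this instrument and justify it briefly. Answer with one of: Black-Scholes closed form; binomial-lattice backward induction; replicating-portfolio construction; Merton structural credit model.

Key observation: with the firm-asset dynamics (V₀ = 579.4414) and a single zero-coupon liability of face 473.2754 given, debt value, spread, and default probability all derive from the option view of the balance sheet.

framework: Merton structural credit model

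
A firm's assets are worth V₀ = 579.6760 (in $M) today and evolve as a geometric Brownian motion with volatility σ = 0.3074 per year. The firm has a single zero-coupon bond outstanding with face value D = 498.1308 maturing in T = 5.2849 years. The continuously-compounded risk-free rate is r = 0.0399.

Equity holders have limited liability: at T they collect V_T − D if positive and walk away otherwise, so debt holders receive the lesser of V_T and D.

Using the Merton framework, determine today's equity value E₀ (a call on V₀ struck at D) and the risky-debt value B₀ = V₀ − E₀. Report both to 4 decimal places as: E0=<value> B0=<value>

E0=240.4094 B0=339.2666

Apply the equity-as-call identities (strike 498.1308, horizon 5.2849 years):
d₁ = [ln(V₀/D) + (r + σ²/2)T] / (σ√T)
   = [ln(579.6760/498.1308) + (0.0399 + 0.5·0.3074²)·5.2849] / (0.3074·√5.2849)
   = [0.151607 + 0.460565] / 0.706679 = 0.866266
d₂ = d₁ − σ√T = 0.866266 − 0.706679 = 0.159587
N(d₁) = 0.806828,  N(d₂) = 0.563397,  e^(−rT) = 0.809881
E₀ = V₀·N(d₁) − D·e^(−rT)·N(d₂)
   = 579.6760·0.806828 − 498.1308·0.809881·0.563397 = 240.409363
B₀ = V₀ − E₀ = 579.6760 − 240.409363 = 339.266637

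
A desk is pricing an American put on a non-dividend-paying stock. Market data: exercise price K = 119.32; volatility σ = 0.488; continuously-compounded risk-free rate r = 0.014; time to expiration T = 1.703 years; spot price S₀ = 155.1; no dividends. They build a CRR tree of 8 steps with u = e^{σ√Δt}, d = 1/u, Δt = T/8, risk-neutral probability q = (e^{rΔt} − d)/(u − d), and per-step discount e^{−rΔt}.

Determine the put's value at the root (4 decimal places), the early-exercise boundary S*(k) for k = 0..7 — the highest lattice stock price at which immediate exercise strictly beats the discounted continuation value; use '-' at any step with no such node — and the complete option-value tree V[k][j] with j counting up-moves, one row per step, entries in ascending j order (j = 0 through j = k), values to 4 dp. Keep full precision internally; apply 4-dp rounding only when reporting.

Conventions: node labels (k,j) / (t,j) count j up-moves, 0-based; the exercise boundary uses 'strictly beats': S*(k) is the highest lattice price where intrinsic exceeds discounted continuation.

price = 18.8793
boundary = - - - - - 50.3145 63.0198 78.9334
tree:
18.8793
26.0081 10.3097
34.9079 15.3256 4.2602
45.4534 22.2773 6.9486 1.0094
57.1383 31.5029 11.1728 1.8426 0.0000
69.0055 43.0431 17.6365 3.3633 0.0000 0.0000
79.1493 56.3002 27.1591 6.1391 0.0000 0.0000 0.0000
87.2480 69.0055 40.3866 11.2059 0.0000 0.0000 0.0000 0.0000
93.7140 79.1493 56.3002 20.4546 0.0000 0.0000 0.0000 0.0000 0.0000

Δt=0.21288  u=1.25252  d=0.79839  q=0.45052  discount=0.99702
step 8 (expiry): payoffs max(K−S,0) = 93.7140 79.1493 56.3002 20.4546 0.0000 0.0000 0.0000 0.0000 0.0000
step 7: (k=7,j=0): S=32.0720, K−S=87.2480, hold=86.8929 ⇒ V=87.2480 exercise | (k=7,j=1): S=50.3145, K−S=69.0055, hold=68.6504 ⇒ V=69.0055 exercise | (k=7,j=2): S=78.9334, K−S=40.3866, hold=40.0315 ⇒ V=40.3866 exercise | (k=7,j=3): S=123.8306, K−S=0.0000, hold=11.2059 ⇒ V=11.2059 continue | (k=7,j=4): S=194.2654, K−S=0.0000, hold=0.0000 ⇒ V=0.0000 continue | (k=7,j=5): S=304.7635, K−S=0.0000, hold=0.0000 ⇒ V=0.0000 continue | (k=7,j=6): S=478.1127, K−S=0.0000, hold=0.0000 ⇒ V=0.0000 continue | (k=7,j=7): S=750.0629, K−S=0.0000, hold=0.0000 ⇒ V=0.0000 continue  boundary S*=78.9334
step 6: (k=6,j=0): S=40.1707, K−S=79.1493, hold=78.7942 ⇒ V=79.1493 exercise | (k=6,j=1): S=63.0198, K−S=56.3002, hold=55.9451 ⇒ V=56.3002 exercise | (k=6,j=2): S=98.8654, K−S=20.4546, hold=27.1591 ⇒ V=27.1591 continue | (k=6,j=3): S=155.1000, K−S=0.0000, hold=6.1391 ⇒ V=6.1391 continue | (k=6,j=4): S=243.3208, K−S=0.0000, hold=0.0000 ⇒ V=0.0000 continue | (k=6,j=5): S=381.7215, K−S=0.0000, hold=0.0000 ⇒ V=0.0000 continue | (k=6,j=6): S=598.8444, K−S=0.0000, hold=0.0000 ⇒ V=0.0000 continue  boundary S*=63.0198
step 5: (k=5,j=0): S=50.3145, K−S=69.0055, hold=68.6504 ⇒ V=69.0055 exercise | (k=5,j=1): S=78.9334, K−S=40.3866, hold=43.0431 ⇒ V=43.0431 continue | (k=5,j=2): S=123.8306, K−S=0.0000, hold=17.6365 ⇒ V=17.6365 continue | (k=5,j=3): S=194.2654, K−S=0.0000, hold=3.3633 ⇒ V=3.3633 continue | (k=5,j=4): S=304.7635, K−S=0.0000, hold=0.0000 ⇒ V=0.0000 continue | (k=5,j=5): S=478.1127, K−S=0.0000, hold=0.0000 ⇒ V=0.0000 continue  boundary S*=50.3145
step 4: (k=4,j=0): S=63.0198, K−S=56.3002, hold=57.1383 ⇒ V=57.1383 continue | (k=4,j=1): S=98.8654, K−S=20.4546, hold=31.5029 ⇒ V=31.5029 continue | (k=4,j=2): S=155.1000, K−S=0.0000, hold=11.1728 ⇒ V=11.1728 continue | (k=4,j=3): S=243.3208, K−S=0.0000, hold=1.8426 ⇒ V=1.8426 continue | (k=4,j=4): S=381.7215, K−S=0.0000, hold=0.0000 ⇒ V=0.0000 continue  boundary S*=-
step 3: (k=3,j=0): S=78.9334, K−S=40.3866, hold=45.4534 ⇒ V=45.4534 continue | (k=3,j=1): S=123.8306, K−S=0.0000, hold=22.2773 ⇒ V=22.2773 continue | (k=3,j=2): S=194.2654, K−S=0.0000, hold=6.9486 ⇒ V=6.9486 continue | (k=3,j=3): S=304.7635, K−S=0.0000, hold=1.0094 ⇒ V=1.0094 continue  boundary S*=-
step 2: (k=2,j=0): S=98.8654, K−S=20.4546, hold=34.9079 ⇒ V=34.9079 continue | (k=2,j=1): S=155.1000, K−S=0.0000, hold=15.3256 ⇒ V=15.3256 continue | (k=2,j=2): S=243.3208, K−S=0.0000, hold=4.2602 ⇒ V=4.2602 continue  boundary S*=-
step 1: (k=1,j=0): S=123.8306, K−S=0.0000, hold=26.0081 ⇒ V=26.0081 continue | (k=1,j=1): S=194.2654, K−S=0.0000, hold=10.3097 ⇒ V=10.3097 continue  boundary S*=-
step 0: (k=0,j=0): S=155.1000, K−S=0.0000, hold=18.8793 ⇒ V=18.8793 continue  boundary S*=-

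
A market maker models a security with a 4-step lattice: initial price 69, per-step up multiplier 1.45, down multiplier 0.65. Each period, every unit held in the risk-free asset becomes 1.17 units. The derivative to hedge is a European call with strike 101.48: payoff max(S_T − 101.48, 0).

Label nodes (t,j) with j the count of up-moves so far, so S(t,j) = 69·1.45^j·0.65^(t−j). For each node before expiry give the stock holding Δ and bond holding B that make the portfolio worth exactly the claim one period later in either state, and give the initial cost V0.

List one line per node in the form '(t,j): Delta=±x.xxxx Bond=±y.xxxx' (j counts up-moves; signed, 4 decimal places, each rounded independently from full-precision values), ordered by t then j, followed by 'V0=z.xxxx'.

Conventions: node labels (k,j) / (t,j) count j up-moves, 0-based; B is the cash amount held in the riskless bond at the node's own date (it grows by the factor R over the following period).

Under the risk-neutral measure, an up-move has probability p* = (R−d)/(u−d) = 0.6500 and values discount at R = 1.17.
Expiry values: V(4,0)=0.0000, V(4,1)=0.0000, V(4,2)=0.0000, V(4,3)=35.2508, V(4,4)=203.5349
  t=3,j=0: stock 18.9491 → up 27.4762 (V=0.0000), down 12.3169 (V=0.0000). Price 0.0000; hedge Δ=0.0000, bond B=0.0000.
  t=3,j=1: stock 42.2711 → up 61.2931 (V=0.0000), down 27.4762 (V=0.0000). Price 0.0000; hedge Δ=0.0000, bond B=0.0000.
  t=3,j=2: stock 94.2971 → up 136.7308 (V=35.2508), down 61.2931 (V=0.0000). Price 19.5838; hedge Δ=0.4673, bond B=-24.4797.
  t=3,j=3: stock 210.3551 → up 305.0149 (V=203.5349), down 136.7308 (V=35.2508). Price 123.6201; hedge Δ=1.0000, bond B=-86.7350.
  t=2,j=0: stock 29.1525 → up 42.2711 (V=0.0000), down 18.9491 (V=0.0000). Price 0.0000; hedge Δ=0.0000, bond B=0.0000.
  t=2,j=1: stock 65.0325 → up 94.2971 (V=19.5838), down 42.2711 (V=0.0000). Price 10.8799; hedge Δ=0.3764, bond B=-13.5999.
  t=2,j=2: stock 145.0725 → up 210.3551 (V=123.6201), down 94.2971 (V=19.5838). Price 74.5362; hedge Δ=0.8964, bond B=-55.5091.
  t=1,j=0: stock 44.8500 → up 65.0325 (V=10.8799), down 29.1525 (V=0.0000). Price 6.0444; hedge Δ=0.3032, bond B=-7.5555.
  t=1,j=1: stock 100.0500 → up 145.0725 (V=74.5362), down 65.0325 (V=10.8799). Price 44.6637; hedge Δ=0.7953, bond B=-34.9067.
  t=0,j=0: stock 69.0000 → up 100.0500 (V=44.6637), down 44.8500 (V=6.0444). Price 26.6213; hedge Δ=0.6996, bond B=-21.6528.
As a check, the time-0 holding Δ(0,0)·S0 + B(0,0) comes to 26.6213 — exactly V0.

(0,0): Delta=0.6996 Bond=-21.6528
(1,0): Delta=0.3032 Bond=-7.5555
(1,1): Delta=0.7953 Bond=-34.9067
(2,0): Delta=0.0000 Bond=0.0000
(2,1): Delta=0.3764 Bond=-13.5999
(2,2): Delta=0.8964 Bond=-55.5091
(3,0): Delta=0.0000 Bond=0.0000
(3,1): Delta=0.0000 Bond=0.0000
(3,2): Delta=0.4673 Bond=-24.4797
(3,3): Delta=1.0000 Bond=-86.7350
V0=26.6213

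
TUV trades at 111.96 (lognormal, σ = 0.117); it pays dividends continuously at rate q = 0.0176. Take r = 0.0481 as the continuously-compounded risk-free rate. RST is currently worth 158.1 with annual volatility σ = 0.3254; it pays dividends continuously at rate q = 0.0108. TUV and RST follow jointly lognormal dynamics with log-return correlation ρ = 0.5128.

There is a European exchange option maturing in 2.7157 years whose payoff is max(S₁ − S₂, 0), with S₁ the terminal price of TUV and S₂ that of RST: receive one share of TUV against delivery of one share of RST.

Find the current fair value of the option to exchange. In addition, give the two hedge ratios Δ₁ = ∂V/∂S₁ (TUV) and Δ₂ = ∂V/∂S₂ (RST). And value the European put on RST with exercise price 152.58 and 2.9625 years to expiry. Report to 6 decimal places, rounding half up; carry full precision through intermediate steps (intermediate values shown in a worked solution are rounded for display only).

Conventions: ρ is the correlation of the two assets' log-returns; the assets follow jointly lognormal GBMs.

exchange price = 7.368388
Δ1 = 0.279668
Δ2 = -0.151444
price(RST put K=152.58) = 22.108236

σ_eff = √(σ₁² + σ₂² − 2ρσ₁σ₂) = √(0.117² + 0.3254² − 2·0.5128·0.117·0.3254) = 0.283774
d₁ = (ln(S₁/S₂) + (q₂ − q₁ + σ_eff²/2)T) / (σ_eff√T) = (ln(111.96/158.1) + (0.0108 − 0.0176 + 0.040264)·2.7157) / 0.467642 = -0.543596
d₂ = d₁ − σ_eff√T = -0.543596 − 0.467642 = -1.011238
N(d₁) = 0.293360,  N(d₂) = 0.155951
V = S₁·e^{−q₁T}·N(d₁) − S₂·e^{−q₂T}·N(d₂) = 31.311643 − 23.943255 = 7.368388
Δ₁ = e^{−q₁T}·N(d₁) = 0.279668;  Δ₂ = −e^{−q₂T}·N(d₂) = -0.151444
[vanilla: RST put K=152.58]
σ√T = 0.3254·√2.9625 = 0.560076
d₁ = (ln(S/K) + (r−q+σ²/2)T) / (σ√T) = (ln(158.1/152.58) + (0.0481−0.0108+0.3254²/2)·2.9625) / 0.560076 = (0.035539 + 0.267344) / 0.560076 = 0.540788
d₂ = d₁ − σ√T = 0.540788 − 0.560076 = -0.019287
e^{−rT} = 0.867191
e^{−qT} = 0.968511
N(−d₁) = 0.294327,  N(−d₂) = 0.507694
price = K·e^{−rT}·N(−d₂) − S·e^{−qT}·N(−d₁) = 67.176041 − 45.067804 = 22.108236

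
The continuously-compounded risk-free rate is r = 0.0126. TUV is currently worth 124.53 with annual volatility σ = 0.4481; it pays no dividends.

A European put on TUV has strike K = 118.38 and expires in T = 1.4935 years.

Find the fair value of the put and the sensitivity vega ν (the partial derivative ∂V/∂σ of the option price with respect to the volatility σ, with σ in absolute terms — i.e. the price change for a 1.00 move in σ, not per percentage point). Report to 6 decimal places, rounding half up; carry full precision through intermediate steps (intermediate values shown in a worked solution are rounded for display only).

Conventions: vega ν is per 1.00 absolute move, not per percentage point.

price = 21.993030
ν = 56.031038

σ√T = 0.4481·√1.4935 = 0.547618
d₁ = (ln(S/K) + (r+σ²/2)T) / (σ√T) = (ln(124.53/118.38) + (0.0126+0.4481²/2)·1.4935) / 0.547618 = (0.050647 + 0.168761) / 0.547618 = 0.400658
d₂ = d₁ − σ√T = 0.400658 − 0.547618 = -0.146960
e^{−rT} = 0.981358
N(−d₁) = 0.344336,  N(−d₂) = 0.558418
Put price V = K·e^{−rT}·N(−d₂) − S·N(−d₁) = 64.873177 − 42.880147 = 21.993030
φ(d₁) = (1/√(2π))·e^{−d₁²/2} = 0.368173
ν = S·φ(d₁)·√T = 56.031038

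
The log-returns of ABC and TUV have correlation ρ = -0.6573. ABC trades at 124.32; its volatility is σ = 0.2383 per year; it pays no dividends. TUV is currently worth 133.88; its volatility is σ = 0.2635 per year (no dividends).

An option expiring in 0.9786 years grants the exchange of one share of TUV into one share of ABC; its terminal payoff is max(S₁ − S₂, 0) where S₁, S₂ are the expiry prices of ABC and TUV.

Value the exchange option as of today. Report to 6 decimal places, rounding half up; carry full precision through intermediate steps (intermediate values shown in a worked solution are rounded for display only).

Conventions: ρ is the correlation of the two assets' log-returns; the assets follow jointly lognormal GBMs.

exchange price = 18.606529

σ_eff = √(σ₁² + σ₂² − 2ρσ₁σ₂) = √(0.2383² + 0.2635² − 2·-0.6573·0.2383·0.2635) = 0.456909
d₁ = (ln(S₁/S₂) + (q₂ − q₁ + σ_eff²/2)T) / (σ_eff√T) = (ln(124.32/133.88) + (0.0 − 0.0 + 0.104383)·0.9786) / 0.451993 = 0.062089
d₂ = d₁ − σ_eff√T = 0.062089 − 0.451993 = -0.389904
N(d₁) = 0.524754,  N(d₂) = 0.348304
V = S₁·e^{−q₁T}·N(d₁) − S₂·e^{−q₂T}·N(d₂) = 65.237441 − 46.630912 = 18.606529
Key observation: the rate r is irrelevant here: denominating values in TUV turns the exchange into a ratio option on S₁/S₂, and discounting at r drops out.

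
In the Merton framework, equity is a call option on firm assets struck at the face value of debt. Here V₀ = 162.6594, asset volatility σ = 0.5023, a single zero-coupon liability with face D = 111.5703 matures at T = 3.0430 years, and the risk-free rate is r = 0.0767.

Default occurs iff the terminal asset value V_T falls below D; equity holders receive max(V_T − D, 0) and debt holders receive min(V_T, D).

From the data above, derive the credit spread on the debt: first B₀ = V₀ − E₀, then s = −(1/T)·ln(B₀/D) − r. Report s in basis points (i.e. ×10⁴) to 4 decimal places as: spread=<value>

spread=580.3596

Work the structural quantities from V₀ = 162.6594 against face 111.5703:
d₁ = [ln(V₀/D) + (r + σ²/2)T] / (σ√T)
   = [ln(162.6594/111.5703) + (0.0767 + 0.5·0.5023²)·3.0430] / (0.5023·√3.0430)
   = [0.377004 + 0.617281] / 0.876222 = 1.134740
d₂ = d₁ − σ√T = 1.134740 − 0.876222 = 0.258518
N(d₁) = 0.871758,  N(d₂) = 0.601996,  e^(−rT) = 0.791838
E₀ = V₀·N(d₁) − D·e^(−rT)·N(d₂)
   = 162.6594·0.871758 − 111.5703·0.791838·0.601996 = 88.615855
B₀ = V₀ − E₀ = 162.6594 − 88.615855 = 74.043545
spread = −(1/T)·ln(B₀/D) − r = −(1/3.0430)·ln(74.043545/111.5703) − 0.0767 = 0.05803596
in basis points: 0.05803596 × 10⁴ = 580.3596 bp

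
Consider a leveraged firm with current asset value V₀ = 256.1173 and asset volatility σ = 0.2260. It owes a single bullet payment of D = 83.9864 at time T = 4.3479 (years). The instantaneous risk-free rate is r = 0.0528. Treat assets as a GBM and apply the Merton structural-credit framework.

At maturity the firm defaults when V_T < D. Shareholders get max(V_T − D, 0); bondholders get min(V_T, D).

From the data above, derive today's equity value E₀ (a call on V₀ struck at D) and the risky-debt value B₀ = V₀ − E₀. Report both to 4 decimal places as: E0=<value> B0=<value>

E0=189.3968 B0=66.7205

Apply the equity-as-call identities (strike 83.9864, horizon 4.3479 years):
d₁ = [ln(V₀/D) + (r + σ²/2)T] / (σ√T)
   = [ln(256.1173/83.9864) + (0.0528 + 0.5·0.2260²)·4.3479] / (0.2260·√4.3479)
   = [1.114981 + 0.340606] / 0.471247 = 3.088800
d₂ = d₁ − σ√T = 3.088800 − 0.471247 = 2.617553
N(d₁) = 0.998995,  N(d₂) = 0.995572,  e^(−rT) = 0.794876
E₀ = V₀·N(d₁) − D·e^(−rT)·N(d₂)
   = 256.1173·0.998995 − 83.9864·0.794876·0.995572 = 189.396786
B₀ = V₀ − E₀ = 256.1173 − 189.396786 = 66.720514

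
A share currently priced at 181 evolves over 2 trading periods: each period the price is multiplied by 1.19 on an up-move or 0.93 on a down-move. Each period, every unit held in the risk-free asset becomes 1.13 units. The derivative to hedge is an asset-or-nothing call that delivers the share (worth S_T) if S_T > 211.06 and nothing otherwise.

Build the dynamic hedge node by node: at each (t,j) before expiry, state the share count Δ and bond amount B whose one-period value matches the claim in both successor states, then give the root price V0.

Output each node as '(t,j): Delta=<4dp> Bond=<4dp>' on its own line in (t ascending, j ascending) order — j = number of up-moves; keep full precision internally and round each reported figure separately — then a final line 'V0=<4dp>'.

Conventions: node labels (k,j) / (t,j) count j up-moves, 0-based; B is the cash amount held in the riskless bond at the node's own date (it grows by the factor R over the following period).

(0,0): Delta=3.7077 Bond=-552.3087
(1,0): Delta=0.0000 Bond=0.0000
(1,1): Delta=4.5769 Bond=-811.3414
V0=118.7761

Arbitrage-free pricing uses the up-move probability p* = (R−d)/(u−d) = 0.7692, discounting each step at R = 1.13.
At maturity the claim pays: V(2,0)=0.0000, V(2,1)=0.0000, V(2,2)=256.3141
Node (1,0) S=168.3300: V=(p*·0.0000+(1−p*)·0.0000)/1.13=0.0000; Δ=(0.0000−0.0000)/(200.3127−156.5469)=0.0000; B=V−Δ·S=0.0000
Node (1,1) S=215.3900: V=(p*·256.3141+(1−p*)·0.0000)/1.13=174.4820; Δ=(256.3141−0.0000)/(256.3141−200.3127)=4.5769; B=V−Δ·S=-811.3414
Node (0,0) S=181.0000: V=(p*·174.4820+(1−p*)·0.0000)/1.13=118.7761; Δ=(174.4820−0.0000)/(215.3900−168.3300)=3.7077; B=V−Δ·S=-552.3087
As a check, the time-0 holding Δ(0,0)·S0 + B(0,0) comes to 118.7761 — exactly V0.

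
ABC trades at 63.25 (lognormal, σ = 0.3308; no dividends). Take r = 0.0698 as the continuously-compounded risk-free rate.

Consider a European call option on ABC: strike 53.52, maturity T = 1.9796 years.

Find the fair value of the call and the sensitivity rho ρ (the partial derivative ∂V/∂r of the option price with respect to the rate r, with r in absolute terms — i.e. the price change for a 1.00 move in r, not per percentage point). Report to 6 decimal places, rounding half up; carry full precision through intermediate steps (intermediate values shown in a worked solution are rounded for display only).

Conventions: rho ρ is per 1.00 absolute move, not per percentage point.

price = 20.468313
ρ = 61.258949

σ√T = 0.3308·√1.9796 = 0.465430
d₁ = (ln(S/K) + (r+σ²/2)T) / (σ√T) = (ln(63.25/53.52) + (0.0698+0.3308²/2)·1.9796) / 0.465430 = (0.167040 + 0.246489) / 0.465430 = 0.888487
d₂ = d₁ − σ√T = 0.888487 − 0.465430 = 0.423057
e^{−rT} = 0.870945
N(d₁) = 0.812861,  N(d₂) = 0.663873
Call price V = S·N(d₁) − K·e^{−rT}·N(d₂) = 51.413428 − 30.945115 = 20.468313
ρ = K·T·e^{−rT}·N(d₂) = 61.258949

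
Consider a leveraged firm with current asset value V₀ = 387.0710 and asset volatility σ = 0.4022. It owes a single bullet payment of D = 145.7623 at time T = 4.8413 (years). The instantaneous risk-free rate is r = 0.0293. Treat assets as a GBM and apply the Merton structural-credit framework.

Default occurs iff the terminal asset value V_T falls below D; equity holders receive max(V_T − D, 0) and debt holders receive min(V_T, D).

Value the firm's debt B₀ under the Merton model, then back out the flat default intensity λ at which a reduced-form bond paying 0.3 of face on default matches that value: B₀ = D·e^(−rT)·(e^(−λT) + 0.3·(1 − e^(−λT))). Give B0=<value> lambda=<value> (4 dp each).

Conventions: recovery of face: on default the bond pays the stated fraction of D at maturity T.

Work the structural quantities from V₀ = 387.0710 against face 145.7623:
d₁ = [ln(V₀/D) + (r + σ²/2)T] / (σ√T)
   = [ln(387.0710/145.7623) + (0.0293 + 0.5·0.4022²)·4.8413] / (0.4022·√4.8413)
   = [0.976631 + 0.533426] / 0.884959 = 1.706359
d₂ = d₁ − σ√T = 1.706359 − 0.884959 = 0.821400
N(d₁) = 0.956029,  N(d₂) = 0.794291,  e^(−rT) = 0.867751
E₀ = V₀·N(d₁) − D·e^(−rT)·N(d₂)
   = 387.0710·0.956029 − 145.7623·0.867751·0.794291 = 269.585029
B₀ = V₀ − E₀ = 387.0710 − 269.585029 = 117.485971
e^(−λT) = (B₀·e^(rT)/D − 0.3)/(1 − 0.3) = (117.4860·1.152404/145.7623 − 0.3)/0.7 = 0.89835724
λ = −ln(0.89835724)/4.8413 = 0.022140

B0=117.4860 lambda=0.0221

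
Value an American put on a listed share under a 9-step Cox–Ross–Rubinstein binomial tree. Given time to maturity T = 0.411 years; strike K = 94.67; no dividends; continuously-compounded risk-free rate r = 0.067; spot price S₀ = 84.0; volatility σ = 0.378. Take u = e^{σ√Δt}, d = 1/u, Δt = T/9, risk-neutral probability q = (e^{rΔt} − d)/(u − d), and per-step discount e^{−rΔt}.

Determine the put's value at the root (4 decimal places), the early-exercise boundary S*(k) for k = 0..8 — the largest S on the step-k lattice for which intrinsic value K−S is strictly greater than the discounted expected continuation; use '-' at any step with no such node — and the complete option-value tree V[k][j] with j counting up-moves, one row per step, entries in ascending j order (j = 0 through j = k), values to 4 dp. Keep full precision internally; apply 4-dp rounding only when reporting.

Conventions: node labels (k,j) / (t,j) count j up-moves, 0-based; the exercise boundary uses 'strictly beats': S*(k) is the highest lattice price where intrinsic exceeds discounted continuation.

params: Δt=0.04567 u=1.08413 d=0.92240 q=0.49876 e^(-rΔt)=0.99695
t_9 payoffs: 54.0680 46.9489 38.5816 28.7472 17.1885 3.6031 0.0000 0.0000 0.0000 0.0000
t_8: node(8,0) S=44.0179 payoff=50.6521 vs cont=50.3629 → 50.6521 [stop]  node(8,1) S=51.7358 payoff=42.9342 vs cont=42.6450 → 42.9342 [stop]  node(8,2) S=60.8071 payoff=33.8629 vs cont=33.5737 → 33.8629 [stop]  node(8,3) S=71.4688 payoff=23.2012 vs cont=22.9120 → 23.2012 [stop]  node(8,4) S=84.0000 payoff=10.6700 vs cont=10.3808 → 10.6700 [stop]  node(8,5) S=98.7284 payoff=0.0000 vs cont=1.8005 → 1.8005 [wait]  node(8,6) S=116.0391 payoff=0.0000 vs cont=0.0000 → 0.0000 [wait]  node(8,7) S=136.3852 payoff=0.0000 vs cont=0.0000 → 0.0000 [wait]  node(8,8) S=160.2986 payoff=0.0000 vs cont=0.0000 → 0.0000 [wait]  ⇒ S*(8)=84.0000
t_7: node(7,0) S=47.7211 payoff=46.9489 vs cont=46.6597 → 46.9489 [stop]  node(7,1) S=56.0884 payoff=38.5816 vs cont=38.2924 → 38.5816 [stop]  node(7,2) S=65.9228 payoff=28.7472 vs cont=28.4580 → 28.7472 [stop]  node(7,3) S=77.4815 payoff=17.1885 vs cont=16.8993 → 17.1885 [stop]  node(7,4) S=91.0669 payoff=3.6031 vs cont=6.2271 → 6.2271 [wait]  node(7,5) S=107.0344 payoff=0.0000 vs cont=0.8997 → 0.8997 [wait]  node(7,6) S=125.8015 payoff=0.0000 vs cont=0.0000 → 0.0000 [wait]  node(7,7) S=147.8592 payoff=0.0000 vs cont=0.0000 → 0.0000 [wait]  ⇒ S*(7)=77.4815
t_6: node(6,0) S=51.7358 payoff=42.9342 vs cont=42.6450 → 42.9342 [stop]  node(6,1) S=60.8071 payoff=33.8629 vs cont=33.5737 → 33.8629 [stop]  node(6,2) S=71.4688 payoff=23.2012 vs cont=22.9120 → 23.2012 [stop]  node(6,3) S=84.0000 payoff=10.6700 vs cont=11.6856 → 11.6856 [wait]  node(6,4) S=98.7284 payoff=0.0000 vs cont=3.5591 → 3.5591 [wait]  node(6,5) S=116.0391 payoff=0.0000 vs cont=0.4496 → 0.4496 [wait]  node(6,6) S=136.3852 payoff=0.0000 vs cont=0.0000 → 0.0000 [wait]  ⇒ S*(6)=71.4688
t_5: node(5,0) S=56.0884 payoff=38.5816 vs cont=38.2924 → 38.5816 [stop]  node(5,1) S=65.9228 payoff=28.7472 vs cont=28.4580 → 28.7472 [stop]  node(5,2) S=77.4815 payoff=17.1885 vs cont=17.4043 → 17.4043 [wait]  node(5,3) S=91.0669 payoff=3.6031 vs cont=7.6091 → 7.6091 [wait]  node(5,4) S=107.0344 payoff=0.0000 vs cont=2.0021 → 2.0021 [wait]  node(5,5) S=125.8015 payoff=0.0000 vs cont=0.2247 → 0.2247 [wait]  ⇒ S*(5)=65.9228
t_4: node(4,0) S=60.8071 payoff=33.8629 vs cont=33.5737 → 33.8629 [stop]  node(4,1) S=71.4688 payoff=23.2012 vs cont=23.0192 → 23.2012 [stop]  node(4,2) S=84.0000 payoff=10.6700 vs cont=12.4805 → 12.4805 [wait]  node(4,3) S=98.7284 payoff=0.0000 vs cont=4.7978 → 4.7978 [wait]  node(4,4) S=116.0391 payoff=0.0000 vs cont=1.1121 → 1.1121 [wait]  ⇒ S*(4)=71.4688
t_3: node(3,0) S=65.9228 payoff=28.7472 vs cont=28.4580 → 28.7472 [stop]  node(3,1) S=77.4815 payoff=17.1885 vs cont=17.7996 → 17.7996 [wait]  node(3,2) S=91.0669 payoff=3.6031 vs cont=8.6222 → 8.6222 [wait]  node(3,3) S=107.0344 payoff=0.0000 vs cont=2.9505 → 2.9505 [wait]  ⇒ S*(3)=65.9228
t_2: node(2,0) S=71.4688 payoff=23.2012 vs cont=23.2158 → 23.2158 [wait]  node(2,1) S=84.0000 payoff=10.6700 vs cont=13.1818 → 13.1818 [wait]  node(2,2) S=98.7284 payoff=0.0000 vs cont=5.7757 → 5.7757 [wait]  ⇒ S*(2)=-
t_1: node(1,0) S=77.4815 payoff=17.1885 vs cont=18.1556 → 18.1556 [wait]  node(1,1) S=91.0669 payoff=3.6031 vs cont=9.4589 → 9.4589 [wait]  ⇒ S*(1)=-
t_0: node(0,0) S=84.0000 payoff=10.6700 vs cont=13.7758 → 13.7758 [wait]  ⇒ S*(0)=-

price = 13.7758
boundary = - - - 65.9228 71.4688 65.9228 71.4688 77.4815 84.0000
tree:
13.7758
18.1556 9.4589
23.2158 13.1818 5.7757
28.7472 17.7996 8.6222 2.9505
33.8629 23.2012 12.4805 4.7978 1.1121
38.5816 28.7472 17.4043 7.6091 2.0021 0.2247
42.9342 33.8629 23.2012 11.6856 3.5591 0.4496 0.0000
46.9489 38.5816 28.7472 17.1885 6.2271 0.8997 0.0000 0.0000
50.6521 42.9342 33.8629 23.2012 10.6700 1.8005 0.0000 0.0000 0.0000
54.0680 46.9489 38.5816 28.7472 17.1885 3.6031 0.0000 0.0000 0.0000 0.0000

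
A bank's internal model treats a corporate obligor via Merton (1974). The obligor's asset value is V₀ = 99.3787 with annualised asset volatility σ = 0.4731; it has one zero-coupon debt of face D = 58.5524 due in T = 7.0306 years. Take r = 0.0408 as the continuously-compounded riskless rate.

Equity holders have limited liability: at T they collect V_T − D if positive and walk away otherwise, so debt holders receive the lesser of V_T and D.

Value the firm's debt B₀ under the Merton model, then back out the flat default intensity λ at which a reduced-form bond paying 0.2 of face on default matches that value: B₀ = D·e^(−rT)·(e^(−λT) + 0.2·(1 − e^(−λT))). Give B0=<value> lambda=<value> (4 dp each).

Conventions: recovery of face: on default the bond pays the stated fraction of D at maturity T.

B0=32.3885 lambda=0.0567

With assets at 99.3787 and a single debt payment of 58.5524 at 7.0306 years:
d₁ = [ln(V₀/D) + (r + σ²/2)T] / (σ√T)
   = [ln(99.3787/58.5524) + (0.0408 + 0.5·0.4731²)·7.0306] / (0.4731·√7.0306)
   = [0.529016 + 1.073656] / 1.254438 = 1.277601
d₂ = d₁ − σ√T = 1.277601 − 1.254438 = 0.023163
N(d₁) = 0.899305,  N(d₂) = 0.509240,  e^(−rT) = 0.750625
E₀ = V₀·N(d₁) − D·e^(−rT)·N(d₂)
   = 99.3787·0.899305 − 58.5524·0.750625·0.509240 = 66.990190
B₀ = V₀ − E₀ = 99.3787 − 66.990190 = 32.388510
e^(−λT) = (B₀·e^(rT)/D − 0.2)/(1 − 0.2) = (32.3885·1.332222/58.5524 − 0.2)/0.8 = 0.67115531
λ = −ln(0.67115531)/7.0306 = 0.056717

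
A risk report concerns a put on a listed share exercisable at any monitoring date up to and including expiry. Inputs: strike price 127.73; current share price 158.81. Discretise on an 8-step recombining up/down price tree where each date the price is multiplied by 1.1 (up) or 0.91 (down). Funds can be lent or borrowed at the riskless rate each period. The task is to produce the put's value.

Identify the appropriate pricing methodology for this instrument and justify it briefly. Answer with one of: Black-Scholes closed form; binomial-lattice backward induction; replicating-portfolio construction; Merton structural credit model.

framework: binomial-lattice backward induction

Key observation: the defining feature is the embedded early-exercise option across 8 discrete dates on the spot-158.81 tree; pricing the strike-127.73 put means working backward with an exercise test at every node.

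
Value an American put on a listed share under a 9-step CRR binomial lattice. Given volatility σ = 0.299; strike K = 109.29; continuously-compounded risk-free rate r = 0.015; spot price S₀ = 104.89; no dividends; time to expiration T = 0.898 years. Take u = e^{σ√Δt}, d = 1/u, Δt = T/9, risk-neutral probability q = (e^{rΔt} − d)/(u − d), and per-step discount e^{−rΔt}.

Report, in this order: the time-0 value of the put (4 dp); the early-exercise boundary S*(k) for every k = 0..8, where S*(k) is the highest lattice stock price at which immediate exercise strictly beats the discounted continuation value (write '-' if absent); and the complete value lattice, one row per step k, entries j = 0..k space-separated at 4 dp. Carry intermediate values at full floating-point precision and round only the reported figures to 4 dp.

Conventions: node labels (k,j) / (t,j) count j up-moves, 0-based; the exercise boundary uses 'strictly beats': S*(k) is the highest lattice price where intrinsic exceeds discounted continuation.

Δt=0.09978, u=1.09905, d=0.90988, q=0.48432, disc=e^(-rΔt)=0.99850
k=9 terminal: V=max(K-S,0) → 64.4595 55.1386 43.8799 30.2803 13.8531 0.0000 0.0000 0.0000 0.0000 0.0000
k=8: j=0 S=49.2710 intr=60.0190 cont=59.8555 V=60.0190[EX]; j=1 S=59.5151 intr=49.7749 cont=49.6114 V=49.7749[EX]; j=2 S=71.8891 intr=37.4009 cont=37.2375 V=37.4009[EX]; j=3 S=86.8357 intr=22.4543 cont=22.2908 V=22.4543[EX]; j=4 S=104.8900 intr=4.4000 cont=7.1330 V=7.1330[hold]; j=5 S=126.6980 intr=0.0000 cont=0.0000 V=0.0000[hold]; j=6 S=153.0401 intr=0.0000 cont=0.0000 V=0.0000[hold]; j=7 S=184.8591 intr=0.0000 cont=0.0000 V=0.0000[hold]; j=8 S=223.2937 intr=0.0000 cont=0.0000 V=0.0000[hold]  S*(8)=86.8357
k=7: j=0 S=54.1514 intr=55.1386 cont=54.9752 V=55.1386[EX]; j=1 S=65.4101 intr=43.8799 cont=43.7164 V=43.8799[EX]; j=2 S=79.0097 intr=30.2803 cont=30.1168 V=30.2803[EX]; j=3 S=95.4369 intr=13.8531 cont=15.0114 V=15.0114[hold]; j=4 S=115.2794 intr=0.0000 cont=3.6728 V=3.6728[hold]; j=5 S=139.2475 intr=0.0000 cont=0.0000 V=0.0000[hold]; j=6 S=168.1989 intr=0.0000 cont=0.0000 V=0.0000[hold]; j=7 S=203.1696 intr=0.0000 cont=0.0000 V=0.0000[hold]  S*(7)=79.0097
k=6: j=0 S=59.5151 intr=49.7749 cont=49.6114 V=49.7749[EX]; j=1 S=71.8891 intr=37.4009 cont=37.2375 V=37.4009[EX]; j=2 S=86.8357 intr=22.4543 cont=22.8509 V=22.8509[hold]; j=3 S=104.8900 intr=4.4000 cont=9.5056 V=9.5056[hold]; j=4 S=126.6980 intr=0.0000 cont=1.8912 V=1.8912[hold]; j=5 S=153.0401 intr=0.0000 cont=0.0000 V=0.0000[hold]; j=6 S=184.8591 intr=0.0000 cont=0.0000 V=0.0000[hold]  S*(6)=71.8891
k=5: j=0 S=65.4101 intr=43.8799 cont=43.7164 V=43.8799[EX]; j=1 S=79.0097 intr=30.2803 cont=30.3086 V=30.3086[hold]; j=2 S=95.4369 intr=13.8531 cont=16.3630 V=16.3630[hold]; j=3 S=115.2794 intr=0.0000 cont=5.8091 V=5.8091[hold]; j=4 S=139.2475 intr=0.0000 cont=0.9738 V=0.9738[hold]; j=5 S=168.1989 intr=0.0000 cont=0.0000 V=0.0000[hold]  S*(5)=65.4101
k=4: j=0 S=71.8891 intr=37.4009 cont=37.2512 V=37.4009[EX]; j=1 S=86.8357 intr=22.4543 cont=23.5192 V=23.5192[hold]; j=2 S=104.8900 intr=4.4000 cont=11.2346 V=11.2346[hold]; j=3 S=126.6980 intr=0.0000 cont=3.4620 V=3.4620[hold]; j=4 S=153.0401 intr=0.0000 cont=0.5014 V=0.5014[hold]  S*(4)=71.8891
k=3: j=0 S=79.0097 intr=30.2803 cont=30.6318 V=30.6318[hold]; j=1 S=95.4369 intr=13.8531 cont=17.5432 V=17.5432[hold]; j=2 S=115.2794 intr=0.0000 cont=7.4590 V=7.4590[hold]; j=3 S=139.2475 intr=0.0000 cont=2.0251 V=2.0251[hold]  S*(3)=-
k=2: j=0 S=86.8357 intr=22.4543 cont=24.2564 V=24.2564[hold]; j=1 S=104.8900 intr=4.4000 cont=12.6403 V=12.6403[hold]; j=2 S=126.6980 intr=0.0000 cont=4.8200 V=4.8200[hold]  S*(2)=-
k=1: j=0 S=95.4369 intr=13.8531 cont=18.6026 V=18.6026[hold]; j=1 S=115.2794 intr=0.0000 cont=8.8395 V=8.8395[hold]  S*(1)=-
k=0: j=0 S=104.8900 intr=4.4000 cont=13.8533 V=13.8533[hold]  S*(0)=-

price = 13.8533
boundary = - - - - 71.8891 65.4101 71.8891 79.0097 86.8357
tree:
13.8533
18.6026 8.8395
24.2564 12.6403 4.8200
30.6318 17.5432 7.4590 2.0251
37.4009 23.5192 11.2346 3.4620 0.5014
43.8799 30.3086 16.3630 5.8091 0.9738 0.0000
49.7749 37.4009 22.8509 9.5056 1.8912 0.0000 0.0000
55.1386 43.8799 30.2803 15.0114 3.6728 0.0000 0.0000 0.0000
60.0190 49.7749 37.4009 22.4543 7.1330 0.0000 0.0000 0.0000 0.0000
64.4595 55.1386 43.8799 30.2803 13.8531 0.0000 0.0000 0.0000 0.0000 0.0000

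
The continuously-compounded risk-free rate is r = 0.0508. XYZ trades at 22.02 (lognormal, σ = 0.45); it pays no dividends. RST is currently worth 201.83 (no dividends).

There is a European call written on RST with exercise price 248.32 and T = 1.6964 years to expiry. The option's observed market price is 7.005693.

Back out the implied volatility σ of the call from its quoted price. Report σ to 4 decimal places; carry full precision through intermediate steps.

At σ = 0.1520 the Black–Scholes value reproduces the quote:
σ√T = 0.152·√1.6964 = 0.197974
d₁ = (ln(S/K) + (r+σ²/2)T) / (σ√T) = (ln(201.83/248.32) + (0.0508+0.152²/2)·1.6964) / 0.197974 = (-0.207292 + 0.105774) / 0.197974 = -0.512788
d₂ = d₁ − σ√T = -0.512788 − 0.197974 = -0.710762
e^{−rT} = 0.917432
N(d₁) = 0.304050,  N(d₂) = 0.238616
V = S·N(d₁) − K·e^{−rT}·N(d₂) = 61.366389 − 54.360696 = 7.005693 (matching the quote); vega is positive throughout, so no other σ reproduces this price

sigma = 0.1520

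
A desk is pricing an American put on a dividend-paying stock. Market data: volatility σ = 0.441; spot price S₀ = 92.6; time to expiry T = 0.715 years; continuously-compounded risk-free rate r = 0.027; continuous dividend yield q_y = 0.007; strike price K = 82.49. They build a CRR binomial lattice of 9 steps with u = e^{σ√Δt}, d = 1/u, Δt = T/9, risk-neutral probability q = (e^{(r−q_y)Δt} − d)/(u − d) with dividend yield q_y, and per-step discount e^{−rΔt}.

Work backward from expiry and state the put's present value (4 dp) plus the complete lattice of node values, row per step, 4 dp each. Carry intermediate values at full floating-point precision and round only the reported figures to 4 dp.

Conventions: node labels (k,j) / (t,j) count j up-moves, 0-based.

price = 7.8209
tree:
7.8209
11.0947 4.2428
15.3180 6.4835 1.7888
20.4936 9.6748 2.9904 0.4705
26.4412 14.0216 4.9208 0.8734 0.0281
32.7510 19.5963 7.9318 1.6196 0.0536 0.0000
38.5647 26.1677 12.4318 3.0009 0.1024 0.0000 0.0000
43.6989 32.7510 18.7132 5.5549 0.1956 0.0000 0.0000 0.0000
48.2330 38.5647 26.1677 10.2720 0.3736 0.0000 0.0000 0.0000 0.0000
52.2371 43.6989 32.7510 18.7132 0.7135 0.0000 0.0000 0.0000 0.0000 0.0000

Δt=0.07944  u=1.13236  d=0.88312  q=0.47535  discount=0.99786
step 9 (expiry): payoffs max(K−S,0) = 52.2371 43.6989 32.7510 18.7132 0.7135 0.0000 0.0000 0.0000 0.0000 0.0000
k=8: (k=8,j=0): S=34.2570, K−S=48.2330, hold=48.0753 ⇒ V=48.2330 exercise | (k=8,j=1): S=43.9253, K−S=38.5647, hold=38.4124 ⇒ V=38.5647 exercise | (k=8,j=2): S=56.3223, K−S=26.1677, hold=26.0223 ⇒ V=26.1677 exercise | (k=8,j=3): S=72.2180, K−S=10.2720, hold=10.1354 ⇒ V=10.2720 exercise | (k=8,j=4): S=92.6000, K−S=0.0000, hold=0.3736 ⇒ V=0.3736 continue | (k=8,j=5): S=118.7344, K−S=0.0000, hold=0.0000 ⇒ V=0.0000 continue | (k=8,j=6): S=152.2446, K−S=0.0000, hold=0.0000 ⇒ V=0.0000 continue | (k=8,j=7): S=195.2123, K−S=0.0000, hold=0.0000 ⇒ V=0.0000 continue | (k=8,j=8): S=250.3068, K−S=0.0000, hold=0.0000 ⇒ V=0.0000 continue
k=7: (k=7,j=0): S=38.7911, K−S=43.6989, hold=43.5437 ⇒ V=43.6989 exercise | (k=7,j=1): S=49.7390, K−S=32.7510, hold=32.6019 ⇒ V=32.7510 exercise | (k=7,j=2): S=63.7768, K−S=18.7132, hold=18.5719 ⇒ V=18.7132 exercise | (k=7,j=3): S=81.7765, K−S=0.7135, hold=5.5549 ⇒ V=5.5549 continue | (k=7,j=4): S=104.8561, K−S=0.0000, hold=0.1956 ⇒ V=0.1956 continue | (k=7,j=5): S=134.4495, K−S=0.0000, hold=0.0000 ⇒ V=0.0000 continue | (k=7,j=6): S=172.3949, K−S=0.0000, hold=0.0000 ⇒ V=0.0000 continue | (k=7,j=7): S=221.0497, K−S=0.0000, hold=0.0000 ⇒ V=0.0000 continue
k=6: (k=6,j=0): S=43.9253, K−S=38.5647, hold=38.4124 ⇒ V=38.5647 exercise | (k=6,j=1): S=56.3223, K−S=26.1677, hold=26.0223 ⇒ V=26.1677 exercise | (k=6,j=2): S=72.2180, K−S=10.2720, hold=12.4318 ⇒ V=12.4318 continue | (k=6,j=3): S=92.6000, K−S=0.0000, hold=3.0009 ⇒ V=3.0009 continue | (k=6,j=4): S=118.7344, K−S=0.0000, hold=0.1024 ⇒ V=0.1024 continue | (k=6,j=5): S=152.2446, K−S=0.0000, hold=0.0000 ⇒ V=0.0000 continue | (k=6,j=6): S=195.2123, K−S=0.0000, hold=0.0000 ⇒ V=0.0000 continue
k=5: (k=5,j=0): S=49.7390, K−S=32.7510, hold=32.6019 ⇒ V=32.7510 exercise | (k=5,j=1): S=63.7768, K−S=18.7132, hold=19.5963 ⇒ V=19.5963 continue | (k=5,j=2): S=81.7765, K−S=0.7135, hold=7.9318 ⇒ V=7.9318 continue | (k=5,j=3): S=104.8561, K−S=0.0000, hold=1.6196 ⇒ V=1.6196 continue | (k=5,j=4): S=134.4495, K−S=0.0000, hold=0.0536 ⇒ V=0.0536 continue | (k=5,j=5): S=172.3949, K−S=0.0000, hold=0.0000 ⇒ V=0.0000 continue
k=4: (k=4,j=0): S=56.3223, K−S=26.1677, hold=26.4412 ⇒ V=26.4412 continue | (k=4,j=1): S=72.2180, K−S=10.2720, hold=14.0216 ⇒ V=14.0216 continue | (k=4,j=2): S=92.6000, K−S=0.0000, hold=4.9208 ⇒ V=4.9208 continue | (k=4,j=3): S=118.7344, K−S=0.0000, hold=0.8734 ⇒ V=0.8734 continue | (k=4,j=4): S=152.2446, K−S=0.0000, hold=0.0281 ⇒ V=0.0281 continue
k=3: (k=3,j=0): S=63.7768, K−S=18.7132, hold=20.4936 ⇒ V=20.4936 continue | (k=3,j=1): S=81.7765, K−S=0.7135, hold=9.6748 ⇒ V=9.6748 continue | (k=3,j=2): S=104.8561, K−S=0.0000, hold=2.9904 ⇒ V=2.9904 continue | (k=3,j=3): S=134.4495, K−S=0.0000, hold=0.4705 ⇒ V=0.4705 continue
k=2: (k=2,j=0): S=72.2180, K−S=10.2720, hold=15.3180 ⇒ V=15.3180 continue | (k=2,j=1): S=92.6000, K−S=0.0000, hold=6.4835 ⇒ V=6.4835 continue | (k=2,j=2): S=118.7344, K−S=0.0000, hold=1.7888 ⇒ V=1.7888 continue
k=1: (k=1,j=0): S=81.7765, K−S=0.7135, hold=11.0947 ⇒ V=11.0947 continue | (k=1,j=1): S=104.8561, K−S=0.0000, hold=4.2428 ⇒ V=4.2428 continue
k=0: (k=0,j=0): S=92.6000, K−S=0.0000, hold=7.8209 ⇒ V=7.8209 continue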